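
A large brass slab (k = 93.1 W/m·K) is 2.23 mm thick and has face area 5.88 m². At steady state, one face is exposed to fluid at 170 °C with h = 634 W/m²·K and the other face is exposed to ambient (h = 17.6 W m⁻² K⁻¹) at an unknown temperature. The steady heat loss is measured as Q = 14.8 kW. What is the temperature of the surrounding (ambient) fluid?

Series resistances:
  R_conv,in = 1/(hA) = 1/(634·5.88) = 2.682×10^-4 K/W
  R_brass = L/(kA) = 0.00223/(93.1·5.88) = 4.074×10^-6 K/W
  R_conv,out = 1/(hA) = 1/(17.6·5.88) = 0.009663 K/W
ΣR = 0.009935 K/W
ΔT = Q·ΣR = 14800 × 0.009935 = 147.0 K
Heat flows outward, so T_out = T_in − ΔT = 170 − 147.0 = 23.0 °C

T_out = 23.0 °C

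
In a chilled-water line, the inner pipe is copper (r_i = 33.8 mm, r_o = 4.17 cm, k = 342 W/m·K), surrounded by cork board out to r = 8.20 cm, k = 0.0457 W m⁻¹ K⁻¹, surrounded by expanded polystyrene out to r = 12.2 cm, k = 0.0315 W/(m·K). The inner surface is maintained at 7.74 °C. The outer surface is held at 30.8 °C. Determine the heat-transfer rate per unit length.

Q' = 5.29 W/m

Resistance network (inner→outer):
  R'_copper = ln(0.0417/0.0338)/(2πk) = 0.2100/(2π·342) = 9.775×10^-5 m·K/W
  R'_cork board = ln(0.0820/0.0417)/(2πk) = 0.6762/(2π·0.0457) = 2.355 m·K/W
  R'_expanded polystyrene = ln(0.122/0.0820)/(2πk) = 0.3973/(2π·0.0315) = 2.007 m·K/W
ΣR = 9.775×10^-5 + 2.355 + 2.007 = 4.362 m·K/W
Q' = ΔT/ΣR = (7.74 °C − 30.8 °C)/4.362 = -5.29 W/m
(Negative Q' ⇒ heat flows inward; heat gain = 5.29 W/m.)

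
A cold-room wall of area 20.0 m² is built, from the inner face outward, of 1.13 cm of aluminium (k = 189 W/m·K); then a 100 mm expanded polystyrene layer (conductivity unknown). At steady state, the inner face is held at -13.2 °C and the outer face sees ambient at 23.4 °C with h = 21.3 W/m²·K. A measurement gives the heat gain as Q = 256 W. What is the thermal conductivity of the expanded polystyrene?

k = 0.0356 W/m·K

ΣR = ΔT/Q = |-13.2 − 23.4|/256 = 0.1430 K/W
Known resistances:
  R_aluminium = L/(kA) = 0.0113/(189·20.0) = 2.989×10^-6 K/W
  R_conv,out = 1/(hA) = 1/(21.3·20.0) = 0.002347 K/W
R_expanded polystyrene = ΣR − ΣR_known = 0.1430 − 0.002350 = 0.1406 K/W
L/(kA) = 0.1406 ⇒ k = 0.100/(0.1406·20.0) = 0.0356 W/m·K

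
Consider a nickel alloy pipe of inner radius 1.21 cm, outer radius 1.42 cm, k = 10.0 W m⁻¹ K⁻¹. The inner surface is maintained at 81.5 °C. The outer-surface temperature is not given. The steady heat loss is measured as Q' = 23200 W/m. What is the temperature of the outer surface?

T_out = 22.4 °C

Sum the resistances:
  R'_nickel alloy = ln(0.0142/0.0121)/(2πk) = 0.1600/(2π·10.0) = 0.002547 m·K/W
ΣR = 0.002547 m·K/W
ΔT = Q'·ΣR = 23200 × 0.002547 = 59.09 K
Heat flows outward, so T_out = T_in − ΔT = 81.5 − 59.09 = 22.4 °C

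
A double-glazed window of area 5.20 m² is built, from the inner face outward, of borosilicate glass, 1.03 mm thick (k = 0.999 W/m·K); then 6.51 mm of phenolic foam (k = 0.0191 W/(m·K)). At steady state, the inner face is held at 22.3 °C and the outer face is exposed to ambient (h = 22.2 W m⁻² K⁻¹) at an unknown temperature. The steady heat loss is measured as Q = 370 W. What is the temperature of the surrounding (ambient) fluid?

T_out = -5.23 °C

Series resistances:
  R_borosilicate glass = L/(kA) = 0.00103/(0.999·5.20) = 1.983×10^-4 K/W
  R_phenolic foam = L/(kA) = 0.00651/(0.0191·5.20) = 0.06555 K/W
  R_conv,out = 1/(hA) = 1/(22.2·5.20) = 0.008663 K/W
ΣR = 0.07441 K/W
ΔT = Q·ΣR = 370 × 0.07441 = 27.53 K
Heat flows outward, so T_out = T_in − ΔT = 22.3 − 27.53 = -5.23 °C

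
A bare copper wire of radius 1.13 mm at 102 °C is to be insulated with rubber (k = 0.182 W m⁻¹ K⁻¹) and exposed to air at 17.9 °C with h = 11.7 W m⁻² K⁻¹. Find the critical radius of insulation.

r_cr = 1.56 cm

For a cylinder, r_cr = k_ins/h = 0.182/11.7 = 0.0156 m = 1.56 cm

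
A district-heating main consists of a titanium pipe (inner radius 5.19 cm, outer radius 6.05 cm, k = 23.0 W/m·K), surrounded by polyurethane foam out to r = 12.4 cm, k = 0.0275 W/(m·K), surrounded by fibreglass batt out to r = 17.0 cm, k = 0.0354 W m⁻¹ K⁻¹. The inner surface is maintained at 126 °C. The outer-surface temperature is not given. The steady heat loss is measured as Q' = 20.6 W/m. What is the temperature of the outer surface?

Series resistances:
  R'_titanium = ln(0.0605/0.0519)/(2πk) = 0.1533/(2π·23.0) = 0.001061 m·K/W
  R'_polyurethane foam = ln(0.124/0.0605)/(2πk) = 0.7176/(2π·0.0275) = 4.153 m·K/W
  R'_fibreglass batt = ln(0.170/0.124)/(2πk) = 0.3155/(2π·0.0354) = 1.419 m·K/W
ΣR = 5.573 m·K/W
ΔT = Q'·ΣR = 20.6 × 5.573 = 114.8 K
Heat flows outward, so T_out = T_in − ΔT = 126 − 114.8 = 11.2 °C

T_out = 11.2 °C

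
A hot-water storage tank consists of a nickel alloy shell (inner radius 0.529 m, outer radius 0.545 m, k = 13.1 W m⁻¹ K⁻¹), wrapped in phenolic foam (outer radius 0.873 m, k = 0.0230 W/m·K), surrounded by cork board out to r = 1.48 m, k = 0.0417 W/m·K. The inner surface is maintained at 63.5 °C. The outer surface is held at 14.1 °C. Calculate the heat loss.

Q = 15.1 W

Series thermal resistances, inner to outer:
  R_nickel alloy = (1/0.529 − 1/0.545)/(4πk) = 0.05550/(4π·13.1) = 3.371×10^-4 K/W
  R_phenolic foam = (1/0.545 − 1/0.873)/(4πk) = 0.6894/(4π·0.0230) = 2.385 K/W
  R_cork board = (1/0.873 − 1/1.48)/(4πk) = 0.4698/(4π·0.0417) = 0.8965 K/W
ΣR = 3.371×10^-4 + 2.385 + 0.8965 = 3.282 K/W
Q = ΔT/ΣR = (63.5 °C − 14.1 °C)/3.282 = 15.1 W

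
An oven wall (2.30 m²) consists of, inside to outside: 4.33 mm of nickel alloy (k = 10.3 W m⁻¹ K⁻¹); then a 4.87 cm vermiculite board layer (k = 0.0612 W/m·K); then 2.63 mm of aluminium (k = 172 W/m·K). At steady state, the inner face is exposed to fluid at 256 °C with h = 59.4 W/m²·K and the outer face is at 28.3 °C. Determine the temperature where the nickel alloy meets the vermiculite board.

T = 251 °C

Resistance network (inner→outer):
  R_conv,in = 1/(hA) = 1/(59.4·2.30) = 0.007320 K/W
  R_nickel alloy = L/(kA) = 0.00433/(10.3·2.30) = 1.828×10^-4 K/W
  R_vermiculite board = L/(kA) = 0.0487/(0.0612·2.30) = 0.3460 K/W
  R_aluminium = L/(kA) = 0.00263/(172·2.30) = 6.648×10^-6 K/W
ΣR = 0.007320 + 1.828×10^-4 + 0.3460 + 6.648×10^-6 = 0.3535 K/W
Q = ΔT/ΣR = (256 °C − 28.3 °C)/0.3535 = 644.1 W
From the inner boundary to the nickel alloy/vermiculite board interface, ΣR_partial = 0.007503 K/W.
T_interface = T_in − Q·ΣR_partial = 256 °C − (644.1)(0.007503) = 251 °C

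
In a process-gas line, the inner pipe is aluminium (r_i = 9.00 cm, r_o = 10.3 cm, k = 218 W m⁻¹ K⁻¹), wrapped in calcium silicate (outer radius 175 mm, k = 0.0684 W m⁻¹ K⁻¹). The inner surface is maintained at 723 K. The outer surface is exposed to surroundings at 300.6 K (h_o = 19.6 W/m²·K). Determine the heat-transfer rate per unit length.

Resistance network (inner→outer):
  R'_aluminium = ln(0.103/0.0900)/(2πk) = 0.1349/(2π·218) = 9.850×10^-5 m·K/W
  R'_calcium silicate = ln(0.175/0.103)/(2πk) = 0.5301/(2π·0.0684) = 1.233 m·K/W
  R'_conv,out = 1/(2πr h) = 1/(2π·0.175·19.6) = 0.04640 m·K/W
ΣR = 9.850×10^-5 + 1.233 + 0.04640 = 1.279 m·K/W
Q' = ΔT/ΣR = (723 K − 300.6 K)/1.279 = 330 W/m

Q' = 330 W/m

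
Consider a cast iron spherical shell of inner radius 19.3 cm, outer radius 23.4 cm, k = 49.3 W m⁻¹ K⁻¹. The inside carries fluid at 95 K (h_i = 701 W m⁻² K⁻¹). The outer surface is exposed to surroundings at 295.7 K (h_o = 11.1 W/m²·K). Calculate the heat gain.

Q = 1480 W

Treat each layer as a resistance in series:
  R_conv,in = 1/(4πr²h) = 1/(4π·0.193²·701) = 0.003048 K/W
  R_cast iron = (1/0.193 − 1/0.234)/(4πk) = 0.9078/(4π·49.3) = 0.001465 K/W
  R_conv,out = 1/(4πr²h) = 1/(4π·0.234²·11.1) = 0.1309 K/W
ΣR = 0.003048 + 0.001465 + 0.1309 = 0.1354 K/W
Q = ΔT/ΣR = (95 K − 295.7 K)/0.1354 = -1480 W
(Negative Q ⇒ heat flows inward; heat gain = 1480 W.)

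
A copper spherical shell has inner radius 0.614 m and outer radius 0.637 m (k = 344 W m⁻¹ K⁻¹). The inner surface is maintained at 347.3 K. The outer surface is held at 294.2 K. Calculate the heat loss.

Q = 4πk·ΔT/(1/r₁ − 1/r₂) = 4π × 344 × 53.1 / (1/0.614 − 1/0.637) = 3.90×10^6 W

Q = 3.90×10^6 W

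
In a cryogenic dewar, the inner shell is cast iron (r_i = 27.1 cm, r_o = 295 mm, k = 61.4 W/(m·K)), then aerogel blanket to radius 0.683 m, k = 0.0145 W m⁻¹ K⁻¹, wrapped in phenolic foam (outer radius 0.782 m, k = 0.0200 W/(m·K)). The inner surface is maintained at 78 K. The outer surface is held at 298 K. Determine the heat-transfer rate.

Q = 19.5 W

Treat each layer as a resistance in series:
  R_cast iron = (1/0.271 − 1/0.295)/(4πk) = 0.3002/(4π·61.4) = 3.891×10^-4 K/W
  R_aerogel blanket = (1/0.295 − 1/0.683)/(4πk) = 1.926/(4π·0.0145) = 10.57 K/W
  R_phenolic foam = (1/0.683 − 1/0.782)/(4πk) = 0.1854/(4π·0.0200) = 0.7375 K/W
ΣR = 3.891×10^-4 + 10.57 + 0.7375 = 11.31 K/W
Q = ΔT/ΣR = (78 K − 298 K)/11.31 = -19.5 W
(Negative Q ⇒ heat flows inward; heat gain = 19.5 W.)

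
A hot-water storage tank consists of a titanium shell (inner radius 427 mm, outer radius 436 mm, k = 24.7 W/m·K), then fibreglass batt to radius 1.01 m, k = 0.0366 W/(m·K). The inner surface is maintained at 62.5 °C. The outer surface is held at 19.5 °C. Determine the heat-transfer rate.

Treat each layer as a resistance in series:
  R_titanium = (1/0.427 − 1/0.436)/(4πk) = 0.04834/(4π·24.7) = 1.557×10^-4 K/W
  R_fibreglass batt = (1/0.436 − 1/1.01)/(4πk) = 1.303/(4π·0.0366) = 2.834 K/W
ΣR = 1.557×10^-4 + 2.834 = 2.834 K/W
Q = ΔT/ΣR = (62.5 °C − 19.5 °C)/2.834 = 15.2 W

Q = 15.2 W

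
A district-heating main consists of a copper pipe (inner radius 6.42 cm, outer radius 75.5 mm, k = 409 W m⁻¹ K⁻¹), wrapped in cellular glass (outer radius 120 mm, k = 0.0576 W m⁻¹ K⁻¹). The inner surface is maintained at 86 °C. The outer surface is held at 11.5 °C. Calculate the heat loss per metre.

Q' = 58.2 W/m

Resistance network (inner→outer):
  R'_copper = ln(0.0755/0.0642)/(2πk) = 0.1621/(2π·409) = 6.309×10^-5 m·K/W
  R'_cellular glass = ln(0.120/0.0755)/(2πk) = 0.4634/(2π·0.0576) = 1.280 m·K/W
ΣR = 6.309×10^-5 + 1.280 = 1.280 m·K/W
Q' = ΔT/ΣR = (86 °C − 11.5 °C)/1.280 = 58.2 W/m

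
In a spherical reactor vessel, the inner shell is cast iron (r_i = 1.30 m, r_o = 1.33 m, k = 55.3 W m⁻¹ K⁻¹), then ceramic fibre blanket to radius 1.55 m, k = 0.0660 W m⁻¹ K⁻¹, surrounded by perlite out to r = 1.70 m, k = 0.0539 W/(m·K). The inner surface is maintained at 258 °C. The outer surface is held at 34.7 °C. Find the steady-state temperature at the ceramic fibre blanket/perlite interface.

T = 123 °C

Treat each layer as a resistance in series:
  R_cast iron = (1/1.30 − 1/1.33)/(4πk) = 0.01735/(4π·55.3) = 2.497×10^-5 K/W
  R_ceramic fibre blanket = (1/1.33 − 1/1.55)/(4πk) = 0.1067/(4π·0.0660) = 0.1287 K/W
  R_perlite = (1/1.55 − 1/1.70)/(4πk) = 0.05693/(4π·0.0539) = 0.08405 K/W
ΣR = 2.497×10^-5 + 0.1287 + 0.08405 = 0.2128 K/W
Q = ΔT/ΣR = (258 °C − 34.7 °C)/0.2128 = 1049 W
From the inner boundary to the ceramic fibre blanket/perlite interface, ΣR_partial = 0.1287 K/W.
T_interface = T_in − Q·ΣR_partial = 258 °C − (1049)(0.1287) = 123 °C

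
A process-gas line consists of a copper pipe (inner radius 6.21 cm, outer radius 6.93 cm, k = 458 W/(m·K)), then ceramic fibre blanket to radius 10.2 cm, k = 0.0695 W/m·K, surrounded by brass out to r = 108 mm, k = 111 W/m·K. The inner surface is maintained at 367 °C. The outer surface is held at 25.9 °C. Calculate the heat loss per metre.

Treat each layer as a resistance in series:
  R'_copper = ln(0.0693/0.0621)/(2πk) = 0.1097/(2π·458) = 3.812×10^-5 m·K/W
  R'_ceramic fibre blanket = ln(0.102/0.0693)/(2πk) = 0.3865/(2π·0.0695) = 0.8851 m·K/W
  R'_brass = ln(0.108/0.102)/(2πk) = 0.05716/(2π·111) = 8.196×10^-5 m·K/W
ΣR = 3.812×10^-5 + 0.8851 + 8.196×10^-5 = 0.8852 m·K/W
Q' = ΔT/ΣR = (367 °C − 25.9 °C)/0.8852 = 385 W/m

Q' = 385 W/m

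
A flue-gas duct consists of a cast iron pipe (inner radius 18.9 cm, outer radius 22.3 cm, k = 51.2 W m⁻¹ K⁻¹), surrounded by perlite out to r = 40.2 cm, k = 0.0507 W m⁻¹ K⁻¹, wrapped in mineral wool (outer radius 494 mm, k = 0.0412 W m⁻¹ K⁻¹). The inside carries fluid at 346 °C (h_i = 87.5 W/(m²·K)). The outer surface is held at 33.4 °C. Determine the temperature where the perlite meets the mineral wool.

T = 127 °C

Resistance network (inner→outer):
  R'_conv,in = 1/(2πr h) = 1/(2π·0.189·87.5) = 0.009624 m·K/W
  R'_cast iron = ln(0.223/0.189)/(2πk) = 0.1654/(2π·51.2) = 5.142×10^-4 m·K/W
  R'_perlite = ln(0.402/0.223)/(2πk) = 0.5893/(2π·0.0507) = 1.850 m·K/W
  R'_mineral wool = ln(0.494/0.402)/(2πk) = 0.2061/(2π·0.0412) = 0.7961 m·K/W
ΣR = 0.009624 + 5.142×10^-4 + 1.850 + 0.7961 = 2.656 m·K/W
Q' = ΔT/ΣR = (346 °C − 33.4 °C)/2.656 = 117.7 W/m
From the inner boundary to the perlite/mineral wool interface, ΣR_partial = 1.860 m·K/W.
T_interface = T_in − Q'·ΣR_partial = 346 °C − (117.7)(1.860) = 127 °C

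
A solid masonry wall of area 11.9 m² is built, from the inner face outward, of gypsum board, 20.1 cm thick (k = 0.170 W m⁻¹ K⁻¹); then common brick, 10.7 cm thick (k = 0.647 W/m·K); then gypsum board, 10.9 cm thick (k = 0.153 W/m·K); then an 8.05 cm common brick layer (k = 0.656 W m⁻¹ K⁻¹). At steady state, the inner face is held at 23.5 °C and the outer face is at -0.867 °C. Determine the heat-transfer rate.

Treat each layer as a resistance in series:
  R_gypsum board = L/(kA) = 0.201/(0.170·11.9) = 0.09936 K/W
  R_common brick = L/(kA) = 0.107/(0.647·11.9) = 0.01390 K/W
  R_gypsum board = L/(kA) = 0.109/(0.153·11.9) = 0.05987 K/W
  R_common brick = L/(kA) = 0.0805/(0.656·11.9) = 0.01031 K/W
ΣR = 0.09936 + 0.01390 + 0.05987 + 0.01031 = 0.1834 K/W
Q = ΔT/ΣR = (23.5 °C − -0.867 °C)/0.1834 = 133 W

Q = 133 W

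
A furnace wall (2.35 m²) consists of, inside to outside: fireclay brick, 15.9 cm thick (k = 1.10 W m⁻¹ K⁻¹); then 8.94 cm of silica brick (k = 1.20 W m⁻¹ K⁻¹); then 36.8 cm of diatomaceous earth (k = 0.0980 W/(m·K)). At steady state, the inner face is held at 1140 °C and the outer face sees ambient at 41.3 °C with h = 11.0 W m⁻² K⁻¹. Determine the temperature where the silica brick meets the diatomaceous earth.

T = 1081 °C

Resistance network (inner→outer):
  R_fireclay brick = L/(kA) = 0.159/(1.10·2.35) = 0.06151 K/W
  R_silica brick = L/(kA) = 0.0894/(1.20·2.35) = 0.03170 K/W
  R_diatomaceous earth = L/(kA) = 0.368/(0.0980·2.35) = 1.598 K/W
  R_conv,out = 1/(hA) = 1/(11.0·2.35) = 0.03868 K/W
ΣR = 0.06151 + 0.03170 + 1.598 + 0.03868 = 1.730 K/W
Q = ΔT/ΣR = (1140 °C − 41.3 °C)/1.730 = 635.1 W
From the inner boundary to the silica brick/diatomaceous earth interface, ΣR_partial = 0.09321 K/W.
T_interface = T_in − Q·ΣR_partial = 1140 °C − (635.1)(0.09321) = 1081 °C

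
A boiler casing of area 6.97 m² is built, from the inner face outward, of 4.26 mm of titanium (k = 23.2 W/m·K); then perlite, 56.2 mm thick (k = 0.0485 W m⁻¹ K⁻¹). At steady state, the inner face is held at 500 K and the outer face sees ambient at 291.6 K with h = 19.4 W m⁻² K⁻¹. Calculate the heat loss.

Series thermal resistances, inner to outer:
  R_titanium = L/(kA) = 0.00426/(23.2·6.97) = 2.634×10^-5 K/W
  R_perlite = L/(kA) = 0.0562/(0.0485·6.97) = 0.1663 K/W
  R_conv,out = 1/(hA) = 1/(19.4·6.97) = 0.007395 K/W
ΣR = 2.634×10^-5 + 0.1663 + 0.007395 = 0.1737 K/W
Q = ΔT/ΣR = (500 K − 291.6 K)/0.1737 = 1200 W

Q = 1200 W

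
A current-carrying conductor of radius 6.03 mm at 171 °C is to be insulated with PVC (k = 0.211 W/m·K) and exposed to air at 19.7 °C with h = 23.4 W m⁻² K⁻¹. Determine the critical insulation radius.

For a cylinder, r_cr = k_ins/h = 0.211/23.4 = 0.00902 m = 0.902 cm

r_cr = 0.902 cm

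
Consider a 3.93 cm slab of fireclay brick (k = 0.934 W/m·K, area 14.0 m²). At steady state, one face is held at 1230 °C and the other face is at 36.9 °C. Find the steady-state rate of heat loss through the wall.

Q = 397 kW

Q = kA·ΔT/L = 0.934 × 14.0 × |1230 °C − 36.9 °C| / 0.0393 = 3.97×10^5 W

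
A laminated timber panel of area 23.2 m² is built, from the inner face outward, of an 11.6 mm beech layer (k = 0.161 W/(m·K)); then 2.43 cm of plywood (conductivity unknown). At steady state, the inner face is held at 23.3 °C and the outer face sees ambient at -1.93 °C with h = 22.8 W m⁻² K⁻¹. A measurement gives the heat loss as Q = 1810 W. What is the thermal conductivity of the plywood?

ΣR = ΔT/Q = |23.3 − -1.93|/1810 = 0.01394 K/W
Known resistances:
  R_beech = L/(kA) = 0.0116/(0.161·23.2) = 0.003106 K/W
  R_conv,out = 1/(hA) = 1/(22.8·23.2) = 0.001891 K/W
R_plywood = ΣR − ΣR_known = 0.01394 − 0.004997 = 0.008943 K/W
L/(kA) = 0.008943 ⇒ k = 0.0243/(0.008943·23.2) = 0.117 W/m·K

k = 0.117 W/m·K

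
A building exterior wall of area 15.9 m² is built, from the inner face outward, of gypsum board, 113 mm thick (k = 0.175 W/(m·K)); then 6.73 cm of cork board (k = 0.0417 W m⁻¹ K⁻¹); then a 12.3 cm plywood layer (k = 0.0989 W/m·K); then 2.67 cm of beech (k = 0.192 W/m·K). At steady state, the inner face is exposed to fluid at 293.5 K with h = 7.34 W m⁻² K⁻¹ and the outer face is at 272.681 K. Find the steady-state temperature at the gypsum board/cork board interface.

Treat each layer as a resistance in series:
  R_conv,in = 1/(hA) = 1/(7.34·15.9) = 0.008569 K/W
  R_gypsum board = L/(kA) = 0.113/(0.175·15.9) = 0.04061 K/W
  R_cork board = L/(kA) = 0.0673/(0.0417·15.9) = 0.1015 K/W
  R_plywood = L/(kA) = 0.123/(0.0989·15.9) = 0.07822 K/W
  R_beech = L/(kA) = 0.0267/(0.192·15.9) = 0.008746 K/W
ΣR = 0.008569 + 0.04061 + 0.1015 + 0.07822 + 0.008746 = 0.2376 K/W
Q = ΔT/ΣR = (293.5 K − 272.681 K)/0.2376 = 87.62 W
From the inner boundary to the gypsum board/cork board interface, ΣR_partial = 0.04918 K/W.
T_interface = T_in − Q·ΣR_partial = 293.5 K − (87.62)(0.04918) = 289.2 K

T = 289.2 K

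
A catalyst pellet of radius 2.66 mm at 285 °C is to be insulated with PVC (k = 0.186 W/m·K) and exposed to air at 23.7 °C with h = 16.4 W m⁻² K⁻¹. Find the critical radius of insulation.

For a sphere, r_cr = 2k_ins/h = 2·0.186/16.4 = 0.0227 m = 2.27 cm

r_cr = 2.27 cm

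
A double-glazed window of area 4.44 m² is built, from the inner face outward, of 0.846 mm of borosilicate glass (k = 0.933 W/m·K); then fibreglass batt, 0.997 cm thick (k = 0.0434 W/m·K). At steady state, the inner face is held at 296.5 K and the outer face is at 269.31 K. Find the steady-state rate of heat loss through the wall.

Q = 523 W

Series thermal resistances, inner to outer:
  R_borosilicate glass = L/(kA) = 8.46×10^-4/(0.933·4.44) = 2.042×10^-4 K/W
  R_fibreglass batt = L/(kA) = 0.00997/(0.0434·4.44) = 0.05174 K/W
ΣR = 2.042×10^-4 + 0.05174 = 0.05194 K/W
Q = ΔT/ΣR = (296.5 K − 269.31 K)/0.05194 = 523 W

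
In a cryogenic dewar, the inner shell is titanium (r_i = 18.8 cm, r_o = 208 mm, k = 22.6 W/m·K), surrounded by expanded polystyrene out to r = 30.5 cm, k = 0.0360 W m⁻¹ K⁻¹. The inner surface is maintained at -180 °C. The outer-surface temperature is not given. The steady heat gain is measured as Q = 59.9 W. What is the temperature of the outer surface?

Sum the resistances:
  R_titanium = (1/0.188 − 1/0.208)/(4πk) = 0.5115/(4π·22.6) = 0.001801 K/W
  R_expanded polystyrene = (1/0.208 − 1/0.305)/(4πk) = 1.529/(4π·0.0360) = 3.380 K/W
ΣR = 3.382 K/W
ΔT = Q·ΣR = 59.9 × 3.382 = 202.6 K
Heat flows inward, so T_out = T_in + ΔT = -180 + 202.6 = 22.6 °C

T_out = 22.6 °C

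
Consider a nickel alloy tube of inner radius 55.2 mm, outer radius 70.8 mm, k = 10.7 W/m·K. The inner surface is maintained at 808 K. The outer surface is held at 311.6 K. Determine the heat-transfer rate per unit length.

Q' = 134 kW/m

Q' = 2πk·ΔT/ln(r₂/r₁) = 2π × 10.7 × 496.4 / ln(0.0708/0.0552) = 1.34×10^5 W/m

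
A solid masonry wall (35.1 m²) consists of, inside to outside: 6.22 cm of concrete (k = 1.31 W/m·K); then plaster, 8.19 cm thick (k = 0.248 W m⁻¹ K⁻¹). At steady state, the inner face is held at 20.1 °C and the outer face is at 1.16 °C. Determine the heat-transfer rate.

Q = 1760 W

Treat each layer as a resistance in series:
  R_concrete = L/(kA) = 0.0622/(1.31·35.1) = 0.001353 K/W
  R_plaster = L/(kA) = 0.0819/(0.248·35.1) = 0.009409 K/W
ΣR = 0.001353 + 0.009409 = 0.01076 K/W
Q = ΔT/ΣR = (20.1 °C − 1.16 °C)/0.01076 = 1760 W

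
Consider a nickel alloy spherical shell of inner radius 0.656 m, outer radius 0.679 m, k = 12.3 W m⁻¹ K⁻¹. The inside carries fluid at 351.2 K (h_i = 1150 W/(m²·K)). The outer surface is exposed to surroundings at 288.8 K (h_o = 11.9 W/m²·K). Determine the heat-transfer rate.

Resistance network (inner→outer):
  R_conv,in = 1/(4πr²h) = 1/(4π·0.656²·1150) = 1.608×10^-4 K/W
  R_nickel alloy = (1/0.656 − 1/0.679)/(4πk) = 0.05164/(4π·12.3) = 3.341×10^-4 K/W
  R_conv,out = 1/(4πr²h) = 1/(4π·0.679²·11.9) = 0.01450 K/W
ΣR = 1.608×10^-4 + 3.341×10^-4 + 0.01450 = 0.01499 K/W
Q = ΔT/ΣR = (351.2 K − 288.8 K)/0.01499 = 4160 W

Q = 4160 W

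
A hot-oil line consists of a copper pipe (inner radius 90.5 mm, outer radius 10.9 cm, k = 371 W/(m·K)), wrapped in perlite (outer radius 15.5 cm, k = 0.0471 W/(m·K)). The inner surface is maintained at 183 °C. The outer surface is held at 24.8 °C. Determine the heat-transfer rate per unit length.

Q' = 133 W/m

Resistance network (inner→outer):
  R'_copper = ln(0.109/0.0905)/(2πk) = 0.1860/(2π·371) = 7.979×10^-5 m·K/W
  R'_perlite = ln(0.155/0.109)/(2πk) = 0.3521/(2π·0.0471) = 1.190 m·K/W
ΣR = 7.979×10^-5 + 1.190 = 1.190 m·K/W
Q' = ΔT/ΣR = (183 °C − 24.8 °C)/1.190 = 133 W/m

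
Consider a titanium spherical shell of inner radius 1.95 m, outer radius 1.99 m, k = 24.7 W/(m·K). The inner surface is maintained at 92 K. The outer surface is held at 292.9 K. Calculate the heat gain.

Q = 6050 kW

Q = 4πk·ΔT/(1/r₁ − 1/r₂) = 4π × 24.7 × 200.9 / (1/1.95 − 1/1.99) = 6.05×10^6 W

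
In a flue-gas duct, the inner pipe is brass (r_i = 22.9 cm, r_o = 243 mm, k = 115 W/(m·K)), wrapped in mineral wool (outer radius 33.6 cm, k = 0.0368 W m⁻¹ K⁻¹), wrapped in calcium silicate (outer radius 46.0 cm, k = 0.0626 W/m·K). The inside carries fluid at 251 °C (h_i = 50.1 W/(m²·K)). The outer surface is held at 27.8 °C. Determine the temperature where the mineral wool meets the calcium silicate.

Series thermal resistances, inner to outer:
  R'_conv,in = 1/(2πr h) = 1/(2π·0.229·50.1) = 0.01387 m·K/W
  R'_brass = ln(0.243/0.229)/(2πk) = 0.05934/(2π·115) = 8.212×10^-5 m·K/W
  R'_mineral wool = ln(0.336/0.243)/(2πk) = 0.3240/(2π·0.0368) = 1.401 m·K/W
  R'_calcium silicate = ln(0.460/0.336)/(2πk) = 0.3141/(2π·0.0626) = 0.7986 m·K/W
ΣR = 0.01387 + 8.212×10^-5 + 1.401 + 0.7986 = 2.214 m·K/W
Q' = ΔT/ΣR = (251 °C − 27.8 °C)/2.214 = 100.8 W/m
From the inner boundary to the mineral wool/calcium silicate interface, ΣR_partial = 1.415 m·K/W.
T_interface = T_in − Q'·ΣR_partial = 251 °C − (100.8)(1.415) = 108 °C

T = 108 °C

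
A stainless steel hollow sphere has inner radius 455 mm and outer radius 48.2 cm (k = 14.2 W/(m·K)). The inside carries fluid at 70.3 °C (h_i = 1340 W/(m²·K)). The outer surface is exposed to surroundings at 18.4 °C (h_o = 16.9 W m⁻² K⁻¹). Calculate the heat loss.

Q = 2.44 kW

Resistance network (inner→outer):
  R_conv,in = 1/(4πr²h) = 1/(4π·0.455²·1340) = 2.869×10^-4 K/W
  R_stainless steel = (1/0.455 − 1/0.482)/(4πk) = 0.1231/(4π·14.2) = 6.899×10^-4 K/W
  R_conv,out = 1/(4πr²h) = 1/(4π·0.482²·16.9) = 0.02027 K/W
ΣR = 2.869×10^-4 + 6.899×10^-4 + 0.02027 = 0.02125 K/W
Q = ΔT/ΣR = (70.3 °C − 18.4 °C)/0.02125 = 2440 W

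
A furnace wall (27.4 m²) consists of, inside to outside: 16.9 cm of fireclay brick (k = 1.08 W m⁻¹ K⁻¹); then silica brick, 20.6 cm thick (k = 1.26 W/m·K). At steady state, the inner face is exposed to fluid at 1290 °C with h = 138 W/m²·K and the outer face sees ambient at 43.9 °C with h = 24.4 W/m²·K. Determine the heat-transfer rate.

Treat each layer as a resistance in series:
  R_conv,in = 1/(hA) = 1/(138·27.4) = 2.645×10^-4 K/W
  R_fireclay brick = L/(kA) = 0.169/(1.08·27.4) = 0.005711 K/W
  R_silica brick = L/(kA) = 0.206/(1.26·27.4) = 0.005967 K/W
  R_conv,out = 1/(hA) = 1/(24.4·27.4) = 0.001496 K/W
ΣR = 2.645×10^-4 + 0.005711 + 0.005967 + 0.001496 = 0.01344 K/W
Q = ΔT/ΣR = (1290 °C − 43.9 °C)/0.01344 = 92700 W

Q = 92.7 kW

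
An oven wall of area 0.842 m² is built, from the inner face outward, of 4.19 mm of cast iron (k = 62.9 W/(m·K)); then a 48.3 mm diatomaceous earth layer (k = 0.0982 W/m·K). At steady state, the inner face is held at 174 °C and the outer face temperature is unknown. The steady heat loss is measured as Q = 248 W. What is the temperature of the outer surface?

Series resistances:
  R_cast iron = L/(kA) = 0.00419/(62.9·0.842) = 7.911×10^-5 K/W
  R_diatomaceous earth = L/(kA) = 0.0483/(0.0982·0.842) = 0.5841 K/W
ΣR = 0.5842 K/W
ΔT = Q·ΣR = 248 × 0.5842 = 144.9 K
Heat flows outward, so T_out = T_in − ΔT = 174 − 144.9 = 29.1 °C

T_out = 29.1 °C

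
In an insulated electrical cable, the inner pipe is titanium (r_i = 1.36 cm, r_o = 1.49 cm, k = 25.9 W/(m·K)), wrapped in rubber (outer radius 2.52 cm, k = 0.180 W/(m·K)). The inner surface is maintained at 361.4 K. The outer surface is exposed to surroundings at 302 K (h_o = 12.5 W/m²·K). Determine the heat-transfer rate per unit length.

Series thermal resistances, inner to outer:
  R'_titanium = ln(0.0149/0.0136)/(2πk) = 0.09129/(2π·25.9) = 5.610×10^-4 m·K/W
  R'_rubber = ln(0.0252/0.0149)/(2πk) = 0.5255/(2π·0.180) = 0.4646 m·K/W
  R'_conv,out = 1/(2πr h) = 1/(2π·0.0252·12.5) = 0.5053 m·K/W
ΣR = 5.610×10^-4 + 0.4646 + 0.5053 = 0.9705 m·K/W
Q' = ΔT/ΣR = (361.4 K − 302 K)/0.9705 = 61.2 W/m

Q' = 61.2 W/m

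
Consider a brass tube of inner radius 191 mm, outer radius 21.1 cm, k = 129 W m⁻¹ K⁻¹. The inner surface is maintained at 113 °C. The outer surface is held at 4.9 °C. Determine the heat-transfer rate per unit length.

Q' = 880 kW/m

Q' = 2πk·ΔT/ln(r₂/r₁) = 2π × 129 × 108.1 / ln(0.211/0.191) = 8.80×10^5 W/m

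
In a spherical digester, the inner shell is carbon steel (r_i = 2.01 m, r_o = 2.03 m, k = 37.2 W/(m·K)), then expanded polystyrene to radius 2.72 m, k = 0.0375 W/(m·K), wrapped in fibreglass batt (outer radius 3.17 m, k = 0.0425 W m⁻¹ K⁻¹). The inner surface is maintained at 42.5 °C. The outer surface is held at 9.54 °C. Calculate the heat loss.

Q = 90.8 W

Resistance network (inner→outer):
  R_carbon steel = (1/2.01 − 1/2.03)/(4πk) = 0.004902/(4π·37.2) = 1.049×10^-5 K/W
  R_expanded polystyrene = (1/2.03 − 1/2.72)/(4πk) = 0.1250/(4π·0.0375) = 0.2652 K/W
  R_fibreglass batt = (1/2.72 − 1/3.17)/(4πk) = 0.05219/(4π·0.0425) = 0.09772 K/W
ΣR = 1.049×10^-5 + 0.2652 + 0.09772 = 0.3629 K/W
Q = ΔT/ΣR = (42.5 °C − 9.54 °C)/0.3629 = 90.8 W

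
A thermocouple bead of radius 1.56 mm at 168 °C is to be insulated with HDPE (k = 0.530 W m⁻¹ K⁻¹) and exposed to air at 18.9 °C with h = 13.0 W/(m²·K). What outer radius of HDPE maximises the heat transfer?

r_cr = 8.15 cm

For a sphere, r_cr = 2k_ins/h = 2·0.530/13.0 = 0.0815 m = 8.15 cm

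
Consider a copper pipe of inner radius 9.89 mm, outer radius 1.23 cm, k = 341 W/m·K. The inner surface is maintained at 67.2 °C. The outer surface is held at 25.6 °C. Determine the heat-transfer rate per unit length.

Q' = 4.09×10^5 W/m

Q' = 2πk·ΔT/ln(r₂/r₁) = 2π × 341 × 41.6 / ln(0.0123/0.00989) = 4.09×10^5 W/m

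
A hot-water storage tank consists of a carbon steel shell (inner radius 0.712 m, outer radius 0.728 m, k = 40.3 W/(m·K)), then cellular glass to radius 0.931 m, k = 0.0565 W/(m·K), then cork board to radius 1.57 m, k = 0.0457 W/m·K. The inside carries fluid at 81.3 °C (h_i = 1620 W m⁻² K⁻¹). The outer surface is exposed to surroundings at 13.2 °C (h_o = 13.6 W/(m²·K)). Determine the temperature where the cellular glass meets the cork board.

T = 57.1 °C

Resistance network (inner→outer):
  R_conv,in = 1/(4πr²h) = 1/(4π·0.712²·1620) = 9.690×10^-5 K/W
  R_carbon steel = (1/0.712 − 1/0.728)/(4πk) = 0.03087/(4π·40.3) = 6.095×10^-5 K/W
  R_cellular glass = (1/0.728 − 1/0.931)/(4πk) = 0.2995/(4π·0.0565) = 0.4218 K/W
  R_cork board = (1/0.931 − 1/1.57)/(4πk) = 0.4372/(4π·0.0457) = 0.7612 K/W
  R_conv,out = 1/(4πr²h) = 1/(4π·1.57²·13.6) = 0.002374 K/W
ΣR = 9.690×10^-5 + 6.095×10^-5 + 0.4218 + 0.7612 + 0.002374 = 1.186 K/W
Q = ΔT/ΣR = (81.3 °C − 13.2 °C)/1.186 = 57.42 W
From the inner boundary to the cellular glass/cork board interface, ΣR_partial = 0.4220 K/W.
T_interface = T_in − Q·ΣR_partial = 81.3 °C − (57.42)(0.4220) = 57.1 °C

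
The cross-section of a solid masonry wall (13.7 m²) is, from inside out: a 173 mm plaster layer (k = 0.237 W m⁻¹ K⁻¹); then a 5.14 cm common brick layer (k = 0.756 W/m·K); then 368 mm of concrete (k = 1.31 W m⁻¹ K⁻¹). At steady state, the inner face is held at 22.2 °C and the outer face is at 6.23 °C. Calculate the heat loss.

Treat each layer as a resistance in series:
  R_plaster = L/(kA) = 0.173/(0.237·13.7) = 0.05328 K/W
  R_common brick = L/(kA) = 0.0514/(0.756·13.7) = 0.004963 K/W
  R_concrete = L/(kA) = 0.368/(1.31·13.7) = 0.02050 K/W
ΣR = 0.05328 + 0.004963 + 0.02050 = 0.07874 K/W
Q = ΔT/ΣR = (22.2 °C − 6.23 °C)/0.07874 = 203 W

Q = 203 W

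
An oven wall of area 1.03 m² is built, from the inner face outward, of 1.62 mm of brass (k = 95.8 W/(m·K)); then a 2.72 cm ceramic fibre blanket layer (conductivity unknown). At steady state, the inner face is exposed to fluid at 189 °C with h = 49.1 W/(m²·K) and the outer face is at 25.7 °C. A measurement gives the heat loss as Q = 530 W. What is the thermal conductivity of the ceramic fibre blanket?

k = 0.0916 W/m·K

ΣR = ΔT/Q = |189 − 25.7|/530 = 0.3081 K/W
Known resistances:
  R_conv,in = 1/(hA) = 1/(49.1·1.03) = 0.01977 K/W
  R_brass = L/(kA) = 0.00162/(95.8·1.03) = 1.642×10^-5 K/W
R_ceramic fibre blanket = ΣR − ΣR_known = 0.3081 − 0.01979 = 0.2883 K/W
L/(kA) = 0.2883 ⇒ k = 0.0272/(0.2883·1.03) = 0.0916 W/m·K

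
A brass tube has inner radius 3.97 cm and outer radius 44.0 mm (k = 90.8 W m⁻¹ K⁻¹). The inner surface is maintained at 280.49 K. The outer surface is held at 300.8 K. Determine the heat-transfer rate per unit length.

Q' = 113 kW/m

Q' = 2πk·ΔT/ln(r₂/r₁) = 2π × 90.8 × 20.31 / ln(0.0440/0.0397) = 1.13×10^5 W/m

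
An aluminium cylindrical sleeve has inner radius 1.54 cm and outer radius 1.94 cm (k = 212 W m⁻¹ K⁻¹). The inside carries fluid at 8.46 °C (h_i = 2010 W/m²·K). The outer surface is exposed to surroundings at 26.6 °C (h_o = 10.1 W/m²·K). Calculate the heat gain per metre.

Q' = 22.2 W/m

Treat each layer as a resistance in series:
  R'_conv,in = 1/(2πr h) = 1/(2π·0.0154·2010) = 0.005142 m·K/W
  R'_aluminium = ln(0.0194/0.0154)/(2πk) = 0.2309/(2π·212) = 1.733×10^-4 m·K/W
  R'_conv,out = 1/(2πr h) = 1/(2π·0.0194·10.1) = 0.8123 m·K/W
ΣR = 0.005142 + 1.733×10^-4 + 0.8123 = 0.8176 m·K/W
Q' = ΔT/ΣR = (8.46 °C − 26.6 °C)/0.8176 = -22.2 W/m
(Negative Q' ⇒ heat flows inward; heat gain = 22.2 W/m.)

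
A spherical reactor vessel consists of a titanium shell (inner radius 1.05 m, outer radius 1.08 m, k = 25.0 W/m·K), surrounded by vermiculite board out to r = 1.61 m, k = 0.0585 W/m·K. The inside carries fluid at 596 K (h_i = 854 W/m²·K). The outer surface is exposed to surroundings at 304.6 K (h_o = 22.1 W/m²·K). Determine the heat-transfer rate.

Q = 700 W

Treat each layer as a resistance in series:
  R_conv,in = 1/(4πr²h) = 1/(4π·1.05²·854) = 8.452×10^-5 K/W
  R_titanium = (1/1.05 − 1/1.08)/(4πk) = 0.02646/(4π·25.0) = 8.421×10^-5 K/W
  R_vermiculite board = (1/1.08 − 1/1.61)/(4πk) = 0.3048/(4π·0.0585) = 0.4146 K/W
  R_conv,out = 1/(4πr²h) = 1/(4π·1.61²·22.1) = 0.001389 K/W
ΣR = 8.452×10^-5 + 8.421×10^-5 + 0.4146 + 0.001389 = 0.4162 K/W
Q = ΔT/ΣR = (596 K − 304.6 K)/0.4162 = 700 W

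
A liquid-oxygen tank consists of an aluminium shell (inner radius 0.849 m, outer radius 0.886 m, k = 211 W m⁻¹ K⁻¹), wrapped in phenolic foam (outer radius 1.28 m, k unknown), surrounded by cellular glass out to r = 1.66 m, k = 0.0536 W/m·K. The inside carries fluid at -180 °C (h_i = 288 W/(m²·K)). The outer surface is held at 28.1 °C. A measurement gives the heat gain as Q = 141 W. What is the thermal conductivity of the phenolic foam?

ΣR = ΔT/Q = |-180 − 28.1|/141 = 1.476 K/W
Known resistances:
  R_conv,in = 1/(4πr²h) = 1/(4π·0.849²·288) = 3.833×10^-4 K/W
  R_aluminium = (1/0.849 − 1/0.886)/(4πk) = 0.04919/(4π·211) = 1.855×10^-5 K/W
  R_cellular glass = (1/1.28 − 1/1.66)/(4πk) = 0.1788/(4π·0.0536) = 0.2655 K/W
R_phenolic foam = ΣR − ΣR_known = 1.476 − 0.2659 = 1.210 K/W
(1/r₁−1/r₂)/(4πk) = 1.210 ⇒ k = 0.3474/(4π·1.210) = 0.0228 W/m·K

k = 0.0228 W/m·K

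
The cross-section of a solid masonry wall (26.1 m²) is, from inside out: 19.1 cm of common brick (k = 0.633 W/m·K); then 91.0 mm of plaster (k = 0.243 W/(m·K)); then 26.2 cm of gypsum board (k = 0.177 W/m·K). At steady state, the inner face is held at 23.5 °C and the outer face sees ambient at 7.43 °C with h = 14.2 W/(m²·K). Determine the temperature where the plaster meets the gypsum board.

Resistance network (inner→outer):
  R_common brick = L/(kA) = 0.191/(0.633·26.1) = 0.01156 K/W
  R_plaster = L/(kA) = 0.0910/(0.243·26.1) = 0.01435 K/W
  R_gypsum board = L/(kA) = 0.262/(0.177·26.1) = 0.05671 K/W
  R_conv,out = 1/(hA) = 1/(14.2·26.1) = 0.002698 K/W
ΣR = 0.01156 + 0.01435 + 0.05671 + 0.002698 = 0.08532 K/W
Q = ΔT/ΣR = (23.5 °C − 7.43 °C)/0.08532 = 188.3 W
From the inner boundary to the plaster/gypsum board interface, ΣR_partial = 0.02591 K/W.
T_interface = T_in − Q·ΣR_partial = 23.5 °C − (188.3)(0.02591) = 18.6 °C

T = 18.6 °C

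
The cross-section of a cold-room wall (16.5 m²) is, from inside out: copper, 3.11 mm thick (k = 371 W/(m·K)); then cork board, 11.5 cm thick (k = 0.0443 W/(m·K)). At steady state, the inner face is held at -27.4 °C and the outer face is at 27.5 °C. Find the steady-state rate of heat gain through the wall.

Treat each layer as a resistance in series:
  R_copper = L/(kA) = 0.00311/(371·16.5) = 5.080×10^-7 K/W
  R_cork board = L/(kA) = 0.115/(0.0443·16.5) = 0.1573 K/W
ΣR = 5.080×10^-7 + 0.1573 = 0.1573 K/W
Q = ΔT/ΣR = (-27.4 °C − 27.5 °C)/0.1573 = -349 W
(Negative Q ⇒ heat flows inward; heat gain = 349 W.)

Q = 349 W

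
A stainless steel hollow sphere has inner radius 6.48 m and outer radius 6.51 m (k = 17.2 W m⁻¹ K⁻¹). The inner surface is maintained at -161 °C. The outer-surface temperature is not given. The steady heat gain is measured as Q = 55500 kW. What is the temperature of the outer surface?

Sum the resistances:
  R_stainless steel = (1/6.48 − 1/6.51)/(4πk) = 7.112×10^-4/(4π·17.2) = 3.290×10^-6 K/W
ΣR = 3.290×10^-6 K/W
ΔT = Q·ΣR = 5.55×10^7 × 3.290×10^-6 = 182.6 K
Heat flows inward, so T_out = T_in + ΔT = -161 + 182.6 = 21.6 °C

T_out = 21.6 °C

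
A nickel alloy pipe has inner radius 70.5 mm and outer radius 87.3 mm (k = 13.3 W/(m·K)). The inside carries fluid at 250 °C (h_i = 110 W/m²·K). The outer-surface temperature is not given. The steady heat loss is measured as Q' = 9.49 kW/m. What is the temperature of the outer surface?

Sum the resistances:
  R'_conv,in = 1/(2πr h) = 1/(2π·0.0705·110) = 0.02052 m·K/W
  R'_nickel alloy = ln(0.0873/0.0705)/(2πk) = 0.2137/(2π·13.3) = 0.002558 m·K/W
ΣR = 0.02308 m·K/W
ΔT = Q'·ΣR = 9490 × 0.02308 = 219.0 K
Heat flows outward, so T_out = T_in − ΔT = 250 − 219.0 = 31.0 °C

T_out = 31.0 °C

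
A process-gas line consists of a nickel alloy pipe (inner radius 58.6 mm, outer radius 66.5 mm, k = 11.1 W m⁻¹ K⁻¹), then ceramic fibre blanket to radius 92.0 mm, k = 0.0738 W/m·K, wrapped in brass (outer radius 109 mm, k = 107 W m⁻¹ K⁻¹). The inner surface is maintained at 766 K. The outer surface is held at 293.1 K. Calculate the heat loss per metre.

Resistance network (inner→outer):
  R'_nickel alloy = ln(0.0665/0.0586)/(2πk) = 0.1265/(2π·11.1) = 0.001813 m·K/W
  R'_ceramic fibre blanket = ln(0.0920/0.0665)/(2πk) = 0.3246/(2π·0.0738) = 0.7000 m·K/W
  R'_brass = ln(0.109/0.0920)/(2πk) = 0.1696/(2π·107) = 2.522×10^-4 m·K/W
ΣR = 0.001813 + 0.7000 + 2.522×10^-4 = 0.7021 m·K/W
Q' = ΔT/ΣR = (766 K − 293.1 K)/0.7021 = 674 W/m

Q' = 674 W/m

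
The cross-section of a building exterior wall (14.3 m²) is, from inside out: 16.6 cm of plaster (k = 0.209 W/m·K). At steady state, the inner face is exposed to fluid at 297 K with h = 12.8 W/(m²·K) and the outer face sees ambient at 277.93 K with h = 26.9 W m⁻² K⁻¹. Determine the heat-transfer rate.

Q = 300 W

Resistance network (inner→outer):
  R_conv,in = 1/(hA) = 1/(12.8·14.3) = 0.005463 K/W
  R_plaster = L/(kA) = 0.166/(0.209·14.3) = 0.05554 K/W
  R_conv,out = 1/(hA) = 1/(26.9·14.3) = 0.002600 K/W
ΣR = 0.005463 + 0.05554 + 0.002600 = 0.06360 K/W
Q = ΔT/ΣR = (297 K − 277.93 K)/0.06360 = 300 W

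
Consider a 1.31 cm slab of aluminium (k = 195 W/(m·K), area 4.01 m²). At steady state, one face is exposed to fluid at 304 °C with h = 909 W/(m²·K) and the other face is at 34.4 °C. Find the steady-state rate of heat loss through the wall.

Resistance network (inner→outer):
  R_conv,in = 1/(hA) = 1/(909·4.01) = 2.743×10^-4 K/W
  R_aluminium = L/(kA) = 0.0131/(195·4.01) = 1.675×10^-5 K/W
ΣR = 2.743×10^-4 + 1.675×10^-5 = 2.911×10^-4 K/W
Q = ΔT/ΣR = (304 °C − 34.4 °C)/2.911×10^-4 = 9.26×10^5 W

Q = 9.26×10^5 W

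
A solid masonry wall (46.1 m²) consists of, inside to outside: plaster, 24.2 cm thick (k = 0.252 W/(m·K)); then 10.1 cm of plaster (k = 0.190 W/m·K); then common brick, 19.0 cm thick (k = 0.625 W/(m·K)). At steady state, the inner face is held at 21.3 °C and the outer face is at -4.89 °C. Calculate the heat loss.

Q = 672 W

Series thermal resistances, inner to outer:
  R_plaster = L/(kA) = 0.242/(0.252·46.1) = 0.02083 K/W
  R_plaster = L/(kA) = 0.101/(0.190·46.1) = 0.01153 K/W
  R_common brick = L/(kA) = 0.190/(0.625·46.1) = 0.006594 K/W
ΣR = 0.02083 + 0.01153 + 0.006594 = 0.03895 K/W
Q = ΔT/ΣR = (21.3 °C − -4.89 °C)/0.03895 = 672 W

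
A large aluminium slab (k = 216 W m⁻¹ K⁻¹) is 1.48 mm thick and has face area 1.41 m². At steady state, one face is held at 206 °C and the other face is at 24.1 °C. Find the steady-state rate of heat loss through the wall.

Q = kA·ΔT/L = 216 × 1.41 × |206 °C − 24.1 °C| / 0.00148 = 3.74×10^7 W

Q = 37400 kW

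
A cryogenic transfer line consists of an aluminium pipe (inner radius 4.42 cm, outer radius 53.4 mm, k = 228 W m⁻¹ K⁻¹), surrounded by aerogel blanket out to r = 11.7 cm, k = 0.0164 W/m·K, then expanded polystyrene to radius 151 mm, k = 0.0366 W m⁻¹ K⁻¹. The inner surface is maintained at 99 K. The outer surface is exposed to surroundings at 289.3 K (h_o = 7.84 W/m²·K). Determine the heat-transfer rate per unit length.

Series thermal resistances, inner to outer:
  R'_aluminium = ln(0.0534/0.0442)/(2πk) = 0.1891/(2π·228) = 1.320×10^-4 m·K/W
  R'_aerogel blanket = ln(0.117/0.0534)/(2πk) = 0.7844/(2π·0.0164) = 7.612 m·K/W
  R'_expanded polystyrene = ln(0.151/0.117)/(2πk) = 0.2551/(2π·0.0366) = 1.109 m·K/W
  R'_conv,out = 1/(2πr h) = 1/(2π·0.151·7.84) = 0.1344 m·K/W
ΣR = 1.320×10^-4 + 7.612 + 1.109 + 0.1344 = 8.856 m·K/W
Q' = ΔT/ΣR = (99 K − 289.3 K)/8.856 = -21.5 W/m
(Negative Q' ⇒ heat flows inward; heat gain = 21.5 W/m.)

Q' = 21.5 W/m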